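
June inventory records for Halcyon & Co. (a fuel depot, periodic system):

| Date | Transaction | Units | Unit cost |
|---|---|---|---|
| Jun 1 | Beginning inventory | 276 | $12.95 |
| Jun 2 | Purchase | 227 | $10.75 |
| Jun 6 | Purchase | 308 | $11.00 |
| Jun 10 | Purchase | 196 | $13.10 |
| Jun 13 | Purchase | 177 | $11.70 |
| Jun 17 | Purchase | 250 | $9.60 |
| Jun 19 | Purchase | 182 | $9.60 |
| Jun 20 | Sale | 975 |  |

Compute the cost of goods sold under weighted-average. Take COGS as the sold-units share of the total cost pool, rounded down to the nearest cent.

COGS = $10,973.66

Jun 20, sell 975: 975/1616 × $18,188.15 → $10,973.66
Ending inventory (cost pool remaining) = $7,214.49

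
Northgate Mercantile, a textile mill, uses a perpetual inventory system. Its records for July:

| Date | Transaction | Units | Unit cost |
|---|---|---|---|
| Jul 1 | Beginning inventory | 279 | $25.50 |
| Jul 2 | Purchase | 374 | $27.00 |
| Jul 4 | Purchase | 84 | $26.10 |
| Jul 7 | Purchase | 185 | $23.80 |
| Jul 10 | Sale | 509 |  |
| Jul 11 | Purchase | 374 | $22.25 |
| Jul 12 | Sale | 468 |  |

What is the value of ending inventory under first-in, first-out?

Ending inventory = $7,097.75

Jul 10, 509 sold [FIFO — oldest first]: 279 @ $25.50 + 230 @ $27.00 = $13,324.50
Jul 12, 468 sold [FIFO — oldest first]: 144 @ $27.00 + 84 @ $26.10 + 185 @ $23.80 + 55 @ $22.25 = $11,707.15
Total COGS = $13,324.50 + $11,707.15 = $25,031.65
Ending inventory: 319 @ $22.25 = $7,097.75
Check: goods available $32,129.40 = COGS $25,031.65 + ending $7,097.75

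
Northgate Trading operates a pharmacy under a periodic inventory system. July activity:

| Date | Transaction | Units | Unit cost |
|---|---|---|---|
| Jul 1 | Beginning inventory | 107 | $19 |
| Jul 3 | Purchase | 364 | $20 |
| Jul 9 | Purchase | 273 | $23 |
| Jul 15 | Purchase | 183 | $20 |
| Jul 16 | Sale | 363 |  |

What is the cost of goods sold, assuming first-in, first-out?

COGS = $7,153

Jul 16, 363 sold [FIFO — oldest first]: 107 @ $19 + 256 @ $20 = $7,153
Ending inventory: 108 @ $20 + 273 @ $23 + 183 @ $20 = $12,099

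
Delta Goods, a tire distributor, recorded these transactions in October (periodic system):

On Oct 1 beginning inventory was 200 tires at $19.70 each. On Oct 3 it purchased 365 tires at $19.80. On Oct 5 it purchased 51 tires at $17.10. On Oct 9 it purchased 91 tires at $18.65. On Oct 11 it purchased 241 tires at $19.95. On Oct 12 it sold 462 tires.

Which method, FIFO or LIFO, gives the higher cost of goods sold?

FIFO

FIFO COGS: 200 @ $19.70 + 262 @ $19.80 = $9,127.60
LIFO COGS: 241 @ $19.95 + 91 @ $18.65 + 51 @ $17.10 + 79 @ $19.80 = $8,941.40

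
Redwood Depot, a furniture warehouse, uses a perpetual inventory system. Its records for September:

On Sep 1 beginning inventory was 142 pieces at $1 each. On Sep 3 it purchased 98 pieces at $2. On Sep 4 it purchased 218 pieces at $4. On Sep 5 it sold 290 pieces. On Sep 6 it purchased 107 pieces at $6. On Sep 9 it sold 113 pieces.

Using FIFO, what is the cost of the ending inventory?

Ending inventory = $862

Sep 5, 290 sold [FIFO — oldest first]: 142 @ $1 + 98 @ $2 + 50 @ $4 = $538
Sep 9, 113 sold [FIFO — oldest first]: 113 @ $4 = $452
Total COGS = $538 + $452 = $990
Ending inventory: 55 @ $4 + 107 @ $6 = $862
Check: goods available $1,852 = COGS $990 + ending $862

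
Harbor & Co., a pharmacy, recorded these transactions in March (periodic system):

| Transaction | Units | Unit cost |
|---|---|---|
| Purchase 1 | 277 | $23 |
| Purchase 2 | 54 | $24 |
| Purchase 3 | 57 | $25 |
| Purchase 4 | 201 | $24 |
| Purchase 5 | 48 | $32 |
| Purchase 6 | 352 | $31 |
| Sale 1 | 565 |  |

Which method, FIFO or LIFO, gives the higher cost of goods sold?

FIFO COGS: 277 @ $23 + 54 @ $24 + 57 @ $25 + 177 @ $24 = $13,340
LIFO COGS: 352 @ $31 + 48 @ $32 + 165 @ $24 = $16,408

LIFO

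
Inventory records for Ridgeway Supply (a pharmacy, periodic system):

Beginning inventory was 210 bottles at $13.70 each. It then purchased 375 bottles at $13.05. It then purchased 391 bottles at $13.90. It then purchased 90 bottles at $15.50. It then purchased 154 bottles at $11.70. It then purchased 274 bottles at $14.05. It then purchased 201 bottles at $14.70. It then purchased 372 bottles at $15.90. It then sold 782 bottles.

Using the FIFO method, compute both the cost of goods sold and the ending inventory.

Sale 1 (782) [FIFO — oldest first]: 210 @ $13.70 + 375 @ $13.05 + 197 @ $13.90 = $10,509.05
Ending inventory: 194 @ $13.90 + 90 @ $15.50 + 154 @ $11.70 + 274 @ $14.05 + 201 @ $14.70 + 372 @ $15.90 = $18,612.60

COGS = $10,509.05; ending inventory = $18,612.60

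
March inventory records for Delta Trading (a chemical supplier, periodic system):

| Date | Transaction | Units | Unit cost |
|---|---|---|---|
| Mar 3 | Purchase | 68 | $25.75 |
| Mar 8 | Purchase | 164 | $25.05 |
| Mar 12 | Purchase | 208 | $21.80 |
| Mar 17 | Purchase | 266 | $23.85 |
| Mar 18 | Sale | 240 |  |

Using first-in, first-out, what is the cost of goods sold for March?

Mar 18, 240 sold [FIFO — oldest first]: 68 @ $25.75 + 164 @ $25.05 + 8 @ $21.80 = $6,033.60
Ending inventory: 200 @ $21.80 + 266 @ $23.85 = $10,704.10

COGS = $6,033.60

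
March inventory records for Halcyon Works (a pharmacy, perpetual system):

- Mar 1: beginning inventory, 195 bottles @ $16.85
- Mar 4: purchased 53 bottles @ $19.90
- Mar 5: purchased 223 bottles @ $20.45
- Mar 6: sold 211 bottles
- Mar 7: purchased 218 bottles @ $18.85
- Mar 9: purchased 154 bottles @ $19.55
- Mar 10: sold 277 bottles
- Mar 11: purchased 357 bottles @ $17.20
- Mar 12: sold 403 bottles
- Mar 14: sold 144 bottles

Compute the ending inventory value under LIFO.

Ending inventory = $2,780.25

Mar 6, 211 sold [LIFO — newest first]: 211 @ $20.45 = $4,314.95
Mar 10, 277 sold [LIFO — newest first]: 154 @ $19.55 + 123 @ $18.85 = $5,329.25
Mar 12, 403 sold [LIFO — newest first]: 357 @ $17.20 + 46 @ $18.85 = $7,007.50
Mar 14, 144 sold [LIFO — newest first]: 49 @ $18.85 + 12 @ $20.45 + 53 @ $19.90 + 30 @ $16.85 = $2,729.25
Total COGS = $4,314.95 + $5,329.25 + $7,007.50 + $2,729.25 = $19,380.95
Ending inventory: 165 @ $16.85 = $2,780.25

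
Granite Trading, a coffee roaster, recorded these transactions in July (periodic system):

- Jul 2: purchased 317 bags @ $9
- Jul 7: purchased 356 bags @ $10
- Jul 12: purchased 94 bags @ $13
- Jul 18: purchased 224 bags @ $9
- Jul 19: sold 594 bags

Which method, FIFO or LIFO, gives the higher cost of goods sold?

LIFO

FIFO COGS: 317 @ $9 + 277 @ $10 = $5,623
LIFO COGS: 224 @ $9 + 94 @ $13 + 276 @ $10 = $5,998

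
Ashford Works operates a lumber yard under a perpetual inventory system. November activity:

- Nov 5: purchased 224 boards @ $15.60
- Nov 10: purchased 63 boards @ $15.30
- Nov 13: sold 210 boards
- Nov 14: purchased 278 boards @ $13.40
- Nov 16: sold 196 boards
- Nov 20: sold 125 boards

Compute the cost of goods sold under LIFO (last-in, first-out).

Nov 13, 210 sold [LIFO — newest first]: 63 @ $15.30 + 147 @ $15.60 = $3,257.10
Nov 16, 196 sold [LIFO — newest first]: 196 @ $13.40 = $2,626.40
Nov 20, 125 sold [LIFO — newest first]: 82 @ $13.40 + 43 @ $15.60 = $1,769.60
Total COGS = $3,257.10 + $2,626.40 + $1,769.60 = $7,653.10
Ending inventory: 34 @ $15.60 = $530.40

COGS = $7,653.10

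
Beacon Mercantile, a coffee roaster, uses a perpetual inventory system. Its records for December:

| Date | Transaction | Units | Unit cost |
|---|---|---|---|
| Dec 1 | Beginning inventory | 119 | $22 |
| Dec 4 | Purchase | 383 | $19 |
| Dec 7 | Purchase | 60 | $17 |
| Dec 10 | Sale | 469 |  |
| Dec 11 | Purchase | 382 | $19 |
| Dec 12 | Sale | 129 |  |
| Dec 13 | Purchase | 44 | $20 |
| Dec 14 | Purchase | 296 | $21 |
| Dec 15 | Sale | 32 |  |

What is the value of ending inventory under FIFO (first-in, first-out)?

Ending inventory = $13,062

Dec 10, 469 sold [FIFO — oldest first]: 119 @ $22 + 350 @ $19 = $9,268
Dec 12, 129 sold [FIFO — oldest first]: 33 @ $19 + 60 @ $17 + 36 @ $19 = $2,331
Dec 15, 32 sold [FIFO — oldest first]: 32 @ $19 = $608
Total COGS = $9,268 + $2,331 + $608 = $12,207
Ending inventory: 314 @ $19 + 44 @ $20 + 296 @ $21 = $13,062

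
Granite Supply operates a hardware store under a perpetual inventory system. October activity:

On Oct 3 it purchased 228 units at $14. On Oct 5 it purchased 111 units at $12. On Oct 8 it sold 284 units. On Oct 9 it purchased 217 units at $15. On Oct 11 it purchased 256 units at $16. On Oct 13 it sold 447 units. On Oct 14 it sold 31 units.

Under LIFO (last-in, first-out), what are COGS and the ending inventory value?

COGS = $11,175; ending inventory = $700

Oct 8, 284 sold [LIFO — newest first]: 111 @ $12 + 173 @ $14 = $3,754
Oct 13, 447 sold [LIFO — newest first]: 256 @ $16 + 191 @ $15 = $6,961
Oct 14, 31 sold [LIFO — newest first]: 26 @ $15 + 5 @ $14 = $460
Total COGS = $3,754 + $6,961 + $460 = $11,175
Ending inventory: 50 @ $14 = $700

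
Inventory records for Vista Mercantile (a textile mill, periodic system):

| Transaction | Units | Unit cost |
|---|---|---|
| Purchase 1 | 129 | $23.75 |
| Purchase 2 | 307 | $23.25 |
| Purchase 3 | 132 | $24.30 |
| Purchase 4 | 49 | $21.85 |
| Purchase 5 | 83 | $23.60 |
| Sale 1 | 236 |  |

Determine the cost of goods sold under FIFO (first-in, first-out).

Sale 1 (236) [FIFO — oldest first]: 129 @ $23.75 + 107 @ $23.25 = $5,551.50
Ending inventory: 200 @ $23.25 + 132 @ $24.30 + 49 @ $21.85 + 83 @ $23.60 = $10,887.05
Check: goods available $16,438.55 = COGS $5,551.50 + ending $10,887.05

COGS = $5,551.50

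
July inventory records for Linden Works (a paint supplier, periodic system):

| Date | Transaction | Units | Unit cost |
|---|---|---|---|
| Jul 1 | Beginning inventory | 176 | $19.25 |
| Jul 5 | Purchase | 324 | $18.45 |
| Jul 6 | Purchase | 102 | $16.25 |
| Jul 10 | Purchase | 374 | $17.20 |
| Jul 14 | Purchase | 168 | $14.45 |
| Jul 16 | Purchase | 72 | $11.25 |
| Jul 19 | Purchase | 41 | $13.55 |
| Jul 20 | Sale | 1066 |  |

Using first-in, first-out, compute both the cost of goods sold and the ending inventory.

Jul 20, 1066 sold [FIFO — oldest first]: 176 @ $19.25 + 324 @ $18.45 + 102 @ $16.25 + 374 @ $17.20 + 90 @ $14.45 = $18,756.60
Ending inventory: 78 @ $14.45 + 72 @ $11.25 + 41 @ $13.55 = $2,492.65
Check: goods available $21,249.25 = COGS $18,756.60 + ending $2,492.65

COGS = $18,756.60; ending inventory = $2,492.65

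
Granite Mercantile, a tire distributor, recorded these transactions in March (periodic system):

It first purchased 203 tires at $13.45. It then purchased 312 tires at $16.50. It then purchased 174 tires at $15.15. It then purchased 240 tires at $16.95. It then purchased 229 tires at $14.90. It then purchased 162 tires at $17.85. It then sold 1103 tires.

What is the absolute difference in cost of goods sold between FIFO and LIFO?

$749.85

FIFO COGS: 203 @ $13.45 + 312 @ $16.50 + 174 @ $15.15 + 240 @ $16.95 + 174 @ $14.90 = $17,175.05
LIFO COGS: 162 @ $17.85 + 229 @ $14.90 + 240 @ $16.95 + 174 @ $15.15 + 298 @ $16.50 = $17,924.90
Difference = |$17,175.05 − $17,924.90| = $749.85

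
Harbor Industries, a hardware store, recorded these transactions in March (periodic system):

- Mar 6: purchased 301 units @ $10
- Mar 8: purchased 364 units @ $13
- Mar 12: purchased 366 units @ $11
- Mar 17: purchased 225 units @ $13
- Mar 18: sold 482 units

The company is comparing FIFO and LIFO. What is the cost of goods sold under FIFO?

FIFO COGS: 301 @ $10 + 181 @ $13 = $5,363
LIFO COGS: 225 @ $13 + 257 @ $11 = $5,752

COGS = $5,363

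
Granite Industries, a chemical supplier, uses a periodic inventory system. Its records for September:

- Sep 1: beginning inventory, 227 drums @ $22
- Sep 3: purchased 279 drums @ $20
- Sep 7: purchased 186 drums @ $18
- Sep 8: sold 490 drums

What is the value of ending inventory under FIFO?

Sep 8, 490 sold [FIFO — oldest first]: 227 @ $22 + 263 @ $20 = $10,254
Ending inventory: 16 @ $20 + 186 @ $18 = $3,668

Ending inventory = $3,668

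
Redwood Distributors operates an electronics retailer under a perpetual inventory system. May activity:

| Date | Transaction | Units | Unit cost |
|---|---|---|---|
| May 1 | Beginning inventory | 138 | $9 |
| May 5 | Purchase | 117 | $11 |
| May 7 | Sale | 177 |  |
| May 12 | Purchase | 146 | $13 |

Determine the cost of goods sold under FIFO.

COGS = $1,671

May 7, 177 sold [FIFO — oldest first]: 138 @ $9 + 39 @ $11 = $1,671
Ending inventory: 78 @ $11 + 146 @ $13 = $2,756
Check: goods available $4,427 = COGS $1,671 + ending $2,756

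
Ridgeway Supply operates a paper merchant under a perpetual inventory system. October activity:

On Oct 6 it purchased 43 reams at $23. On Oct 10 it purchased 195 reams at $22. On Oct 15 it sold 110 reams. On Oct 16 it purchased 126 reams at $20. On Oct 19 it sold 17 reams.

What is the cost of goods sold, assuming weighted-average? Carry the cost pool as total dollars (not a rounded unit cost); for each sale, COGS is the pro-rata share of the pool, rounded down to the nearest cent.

After Oct 6: 43 on hand, pool $989.00 (≈ $23.0000 each)
After Oct 10: 238 on hand, pool $5,279.00 (≈ $22.1807 each)
Oct 15, sell 110: 110/238 × $5,279.00 → $2,439.87
After Oct 16: 254 on hand, pool $5,359.13 (≈ $21.0989 each)
Oct 19, sell 17: 17/254 × $5,359.13 → $358.68
Total COGS = $2,439.87 + $358.68 = $2,798.55
Ending inventory (cost pool remaining) = $5,000.45
Check: goods available $7,799.00 = COGS $2,798.55 + ending $5,000.45

COGS = $2,798.55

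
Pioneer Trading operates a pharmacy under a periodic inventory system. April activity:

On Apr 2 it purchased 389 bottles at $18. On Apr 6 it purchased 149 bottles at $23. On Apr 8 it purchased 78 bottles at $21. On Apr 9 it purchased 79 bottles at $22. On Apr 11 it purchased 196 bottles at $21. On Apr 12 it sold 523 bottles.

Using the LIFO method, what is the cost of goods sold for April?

COGS = $11,297

Apr 12, 523 sold [LIFO — newest first]: 196 @ $21 + 79 @ $22 + 78 @ $21 + 149 @ $23 + 21 @ $18 = $11,297
Ending inventory: 368 @ $18 = $6,624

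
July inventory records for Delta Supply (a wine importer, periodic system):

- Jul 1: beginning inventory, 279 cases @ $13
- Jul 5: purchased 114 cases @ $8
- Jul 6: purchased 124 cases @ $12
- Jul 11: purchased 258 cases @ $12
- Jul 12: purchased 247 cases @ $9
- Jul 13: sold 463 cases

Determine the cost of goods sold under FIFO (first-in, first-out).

COGS = $5,379

Jul 13, 463 sold [FIFO — oldest first]: 279 @ $13 + 114 @ $8 + 70 @ $12 = $5,379
Ending inventory: 54 @ $12 + 258 @ $12 + 247 @ $9 = $5,967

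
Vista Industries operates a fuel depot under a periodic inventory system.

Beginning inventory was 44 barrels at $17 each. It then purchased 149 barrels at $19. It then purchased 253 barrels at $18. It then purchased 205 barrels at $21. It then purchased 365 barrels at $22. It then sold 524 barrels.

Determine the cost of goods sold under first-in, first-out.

Sale 1 (524) [FIFO — oldest first]: 44 @ $17 + 149 @ $19 + 253 @ $18 + 78 @ $21 = $9,771
Ending inventory: 127 @ $21 + 365 @ $22 = $10,697

COGS = $9,771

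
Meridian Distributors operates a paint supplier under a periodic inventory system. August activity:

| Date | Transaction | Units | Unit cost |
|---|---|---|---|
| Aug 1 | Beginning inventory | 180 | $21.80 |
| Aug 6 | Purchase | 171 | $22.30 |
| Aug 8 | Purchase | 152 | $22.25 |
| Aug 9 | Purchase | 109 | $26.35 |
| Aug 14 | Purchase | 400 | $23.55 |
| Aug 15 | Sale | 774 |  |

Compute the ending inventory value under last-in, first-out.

Aug 15, 774 sold [LIFO — newest first]: 400 @ $23.55 + 109 @ $26.35 + 152 @ $22.25 + 113 @ $22.30 = $18,194.05
Ending inventory: 180 @ $21.80 + 58 @ $22.30 = $5,217.40
Check: goods available $23,411.45 = COGS $18,194.05 + ending $5,217.40

Ending inventory = $5,217.40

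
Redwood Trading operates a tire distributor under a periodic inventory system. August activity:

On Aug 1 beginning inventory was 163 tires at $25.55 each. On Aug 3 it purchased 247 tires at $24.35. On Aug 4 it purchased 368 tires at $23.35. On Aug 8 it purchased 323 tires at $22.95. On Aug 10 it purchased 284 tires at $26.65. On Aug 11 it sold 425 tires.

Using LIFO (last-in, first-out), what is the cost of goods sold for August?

COGS = $10,804.55

Aug 11, 425 sold [LIFO — newest first]: 284 @ $26.65 + 141 @ $22.95 = $10,804.55
Ending inventory: 163 @ $25.55 + 247 @ $24.35 + 368 @ $23.35 + 182 @ $22.95 = $22,948.80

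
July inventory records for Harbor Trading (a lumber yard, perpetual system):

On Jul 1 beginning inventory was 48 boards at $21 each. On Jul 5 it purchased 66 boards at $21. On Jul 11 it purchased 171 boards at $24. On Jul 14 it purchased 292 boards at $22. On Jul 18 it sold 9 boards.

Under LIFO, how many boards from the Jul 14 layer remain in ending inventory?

Jul 18, 9 sold [LIFO — newest first]: 9 @ $22 = $198
Ending inventory: 48 @ $21 + 66 @ $21 + 171 @ $24 + 283 @ $22 = $12,724
Check: goods available $12,922 = COGS $198 + ending $12,724

283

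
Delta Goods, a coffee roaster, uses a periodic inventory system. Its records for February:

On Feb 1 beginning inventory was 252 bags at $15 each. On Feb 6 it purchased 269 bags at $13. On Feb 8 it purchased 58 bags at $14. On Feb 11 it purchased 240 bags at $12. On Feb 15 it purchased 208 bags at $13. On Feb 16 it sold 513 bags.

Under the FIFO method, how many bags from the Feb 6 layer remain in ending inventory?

8

Feb 16, 513 sold [FIFO — oldest first]: 252 @ $15 + 261 @ $13 = $7,173
Ending inventory: 8 @ $13 + 58 @ $14 + 240 @ $12 + 208 @ $13 = $6,500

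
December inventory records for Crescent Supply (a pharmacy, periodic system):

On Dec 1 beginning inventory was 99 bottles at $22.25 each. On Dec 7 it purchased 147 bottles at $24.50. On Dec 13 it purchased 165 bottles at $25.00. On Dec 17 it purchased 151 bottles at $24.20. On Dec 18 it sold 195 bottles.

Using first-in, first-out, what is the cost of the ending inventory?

Ending inventory = $9,028.70

Dec 18, 195 sold [FIFO — oldest first]: 99 @ $22.25 + 96 @ $24.50 = $4,554.75
Ending inventory: 51 @ $24.50 + 165 @ $25.00 + 151 @ $24.20 = $9,028.70
Check: goods available $13,583.45 = COGS $4,554.75 + ending $9,028.70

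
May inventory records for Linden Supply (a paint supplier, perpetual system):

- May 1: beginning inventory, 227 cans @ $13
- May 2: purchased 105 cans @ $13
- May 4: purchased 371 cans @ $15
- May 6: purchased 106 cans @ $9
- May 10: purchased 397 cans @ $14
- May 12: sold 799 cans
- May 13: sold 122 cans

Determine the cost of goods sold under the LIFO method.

May 12, 799 sold [LIFO — newest first]: 397 @ $14 + 106 @ $9 + 296 @ $15 = $10,952
May 13, 122 sold [LIFO — newest first]: 75 @ $15 + 47 @ $13 = $1,736
Total COGS = $10,952 + $1,736 = $12,688
Ending inventory: 227 @ $13 + 58 @ $13 = $3,705

COGS = $12,688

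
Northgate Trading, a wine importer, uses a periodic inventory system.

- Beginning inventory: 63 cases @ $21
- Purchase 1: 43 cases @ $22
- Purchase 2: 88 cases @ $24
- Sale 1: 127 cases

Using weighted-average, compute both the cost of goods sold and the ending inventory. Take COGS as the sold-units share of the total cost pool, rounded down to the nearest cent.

Sale 1, sell 127: 127/194 × $4,381.00 → $2,867.97
Ending inventory (cost pool remaining) = $1,513.03

COGS = $2,867.97; ending inventory = $1,513.03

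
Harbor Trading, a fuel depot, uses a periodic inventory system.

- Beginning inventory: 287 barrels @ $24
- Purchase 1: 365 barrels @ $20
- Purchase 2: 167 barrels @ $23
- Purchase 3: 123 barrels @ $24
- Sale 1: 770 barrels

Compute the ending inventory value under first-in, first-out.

Ending inventory = $4,079

Sale 1 (770) [FIFO — oldest first]: 287 @ $24 + 365 @ $20 + 118 @ $23 = $16,902
Ending inventory: 49 @ $23 + 123 @ $24 = $4,079
Check: goods available $20,981 = COGS $16,902 + ending $4,079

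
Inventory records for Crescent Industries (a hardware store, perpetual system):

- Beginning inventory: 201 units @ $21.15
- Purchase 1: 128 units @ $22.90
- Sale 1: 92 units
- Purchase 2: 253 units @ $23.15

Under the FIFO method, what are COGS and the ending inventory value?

Sale 1 (92) [FIFO — oldest first]: 92 @ $21.15 = $1,945.80
Ending inventory: 109 @ $21.15 + 128 @ $22.90 + 253 @ $23.15 = $11,093.50

COGS = $1,945.80; ending inventory = $11,093.50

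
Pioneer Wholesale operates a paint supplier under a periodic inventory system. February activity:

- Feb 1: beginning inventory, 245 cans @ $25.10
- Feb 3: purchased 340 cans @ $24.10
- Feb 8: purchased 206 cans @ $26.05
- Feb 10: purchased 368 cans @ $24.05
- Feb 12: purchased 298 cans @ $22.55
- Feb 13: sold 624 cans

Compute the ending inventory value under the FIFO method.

Ending inventory = $19,920.65

Feb 13, 624 sold [FIFO — oldest first]: 245 @ $25.10 + 340 @ $24.10 + 39 @ $26.05 = $15,359.45
Ending inventory: 167 @ $26.05 + 368 @ $24.05 + 298 @ $22.55 = $19,920.65
Check: goods available $35,280.10 = COGS $15,359.45 + ending $19,920.65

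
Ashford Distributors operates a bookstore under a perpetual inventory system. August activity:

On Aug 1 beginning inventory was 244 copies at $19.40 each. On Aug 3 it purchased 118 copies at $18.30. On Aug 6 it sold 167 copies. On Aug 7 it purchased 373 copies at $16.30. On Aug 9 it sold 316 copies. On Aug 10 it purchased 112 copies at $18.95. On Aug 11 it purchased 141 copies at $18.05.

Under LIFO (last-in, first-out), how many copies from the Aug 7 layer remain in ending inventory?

Aug 6, 167 sold [LIFO — newest first]: 118 @ $18.30 + 49 @ $19.40 = $3,110.00
Aug 9, 316 sold [LIFO — newest first]: 316 @ $16.30 = $5,150.80
Total COGS = $3,110.00 + $5,150.80 = $8,260.80
Ending inventory: 195 @ $19.40 + 57 @ $16.30 + 112 @ $18.95 + 141 @ $18.05 = $9,379.55
Check: goods available $17,640.35 = COGS $8,260.80 + ending $9,379.55

57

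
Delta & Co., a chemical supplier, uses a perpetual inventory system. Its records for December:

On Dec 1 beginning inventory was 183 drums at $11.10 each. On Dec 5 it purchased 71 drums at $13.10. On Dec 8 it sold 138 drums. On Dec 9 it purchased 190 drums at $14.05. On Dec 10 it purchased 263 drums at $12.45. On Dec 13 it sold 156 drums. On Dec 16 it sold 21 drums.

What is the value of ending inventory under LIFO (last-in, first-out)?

Dec 8, 138 sold [LIFO — newest first]: 71 @ $13.10 + 67 @ $11.10 = $1,673.80
Dec 13, 156 sold [LIFO — newest first]: 156 @ $12.45 = $1,942.20
Dec 16, 21 sold [LIFO — newest first]: 21 @ $12.45 = $261.45
Total COGS = $1,673.80 + $1,942.20 + $261.45 = $3,877.45
Ending inventory: 116 @ $11.10 + 190 @ $14.05 + 86 @ $12.45 = $5,027.80
Check: goods available $8,905.25 = COGS $3,877.45 + ending $5,027.80

Ending inventory = $5,027.80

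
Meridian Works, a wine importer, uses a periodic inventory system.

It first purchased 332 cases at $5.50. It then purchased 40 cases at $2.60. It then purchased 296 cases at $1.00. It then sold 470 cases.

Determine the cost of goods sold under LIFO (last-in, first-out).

Sale 1 (470) [LIFO — newest first]: 296 @ $1.00 + 40 @ $2.60 + 134 @ $5.50 = $1,137.00
Ending inventory: 198 @ $5.50 = $1,089.00
Check: goods available $2,226.00 = COGS $1,137.00 + ending $1,089.00

COGS = $1,137.00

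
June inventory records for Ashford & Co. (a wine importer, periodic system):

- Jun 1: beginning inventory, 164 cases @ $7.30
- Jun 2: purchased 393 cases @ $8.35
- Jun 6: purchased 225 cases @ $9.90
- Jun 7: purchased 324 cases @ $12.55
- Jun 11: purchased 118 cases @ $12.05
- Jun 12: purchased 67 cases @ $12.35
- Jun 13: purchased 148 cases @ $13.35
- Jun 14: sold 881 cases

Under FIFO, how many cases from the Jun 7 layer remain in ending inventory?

Jun 14, 881 sold [FIFO — oldest first]: 164 @ $7.30 + 393 @ $8.35 + 225 @ $9.90 + 99 @ $12.55 = $7,948.70
Ending inventory: 225 @ $12.55 + 118 @ $12.05 + 67 @ $12.35 + 148 @ $13.35 = $7,048.90
Check: goods available $14,997.60 = COGS $7,948.70 + ending $7,048.90

225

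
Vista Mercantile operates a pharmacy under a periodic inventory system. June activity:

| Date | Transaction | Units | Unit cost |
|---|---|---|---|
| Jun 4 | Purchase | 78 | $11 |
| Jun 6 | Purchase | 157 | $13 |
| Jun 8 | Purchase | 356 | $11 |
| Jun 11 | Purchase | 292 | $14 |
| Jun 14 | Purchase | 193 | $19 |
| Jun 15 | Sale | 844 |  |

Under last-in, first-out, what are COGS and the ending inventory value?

Jun 15, 844 sold [LIFO — newest first]: 193 @ $19 + 292 @ $14 + 356 @ $11 + 3 @ $13 = $11,710
Ending inventory: 78 @ $11 + 154 @ $13 = $2,860

COGS = $11,710; ending inventory = $2,860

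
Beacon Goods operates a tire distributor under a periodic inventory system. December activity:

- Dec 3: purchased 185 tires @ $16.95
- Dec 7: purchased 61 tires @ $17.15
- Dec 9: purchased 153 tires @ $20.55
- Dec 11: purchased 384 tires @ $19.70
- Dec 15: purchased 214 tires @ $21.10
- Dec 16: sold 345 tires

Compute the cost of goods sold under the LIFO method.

Dec 16, 345 sold [LIFO — newest first]: 214 @ $21.10 + 131 @ $19.70 = $7,096.10
Ending inventory: 185 @ $16.95 + 61 @ $17.15 + 153 @ $20.55 + 253 @ $19.70 = $12,310.15
Check: goods available $19,406.25 = COGS $7,096.10 + ending $12,310.15

COGS = $7,096.10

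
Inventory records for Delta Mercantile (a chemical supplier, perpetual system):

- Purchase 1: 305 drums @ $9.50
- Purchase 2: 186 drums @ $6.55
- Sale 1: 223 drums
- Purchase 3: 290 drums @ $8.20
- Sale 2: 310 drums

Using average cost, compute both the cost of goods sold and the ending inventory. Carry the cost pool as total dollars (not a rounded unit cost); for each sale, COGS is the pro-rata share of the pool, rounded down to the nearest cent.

COGS = $4,438.46; ending inventory = $2,055.34

After Purchase 1: 305 on hand, pool $2,897.50 (≈ $9.5000 each)
After Purchase 2: 491 on hand, pool $4,115.80 (≈ $8.3825 each)
Sale 1, sell 223: 223/491 × $4,115.80 → $1,869.29
After Purchase 3: 558 on hand, pool $4,624.51 (≈ $8.2877 each)
Sale 2, sell 310: 310/558 × $4,624.51 → $2,569.17
Total COGS = $1,869.29 + $2,569.17 = $4,438.46
Ending inventory (cost pool remaining) = $2,055.34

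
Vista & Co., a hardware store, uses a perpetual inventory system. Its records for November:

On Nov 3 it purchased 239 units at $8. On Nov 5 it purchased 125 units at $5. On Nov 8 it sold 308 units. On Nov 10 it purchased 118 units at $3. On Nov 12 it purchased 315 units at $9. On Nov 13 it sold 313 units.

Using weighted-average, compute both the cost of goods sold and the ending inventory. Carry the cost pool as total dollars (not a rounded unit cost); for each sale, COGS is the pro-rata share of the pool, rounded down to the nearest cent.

COGS = $4,437.74; ending inventory = $1,288.26

After Nov 3: 239 on hand, pool $1,912.00 (≈ $8.0000 each)
After Nov 5: 364 on hand, pool $2,537.00 (≈ $6.9698 each)
Nov 8, sell 308: 308/364 × $2,537.00 → $2,146.69
After Nov 10: 174 on hand, pool $744.31 (≈ $4.2776 each)
After Nov 12: 489 on hand, pool $3,579.31 (≈ $7.3197 each)
Nov 13, sell 313: 313/489 × $3,579.31 → $2,291.05
Total COGS = $2,146.69 + $2,291.05 = $4,437.74
Ending inventory (cost pool remaining) = $1,288.26
Check: goods available $5,726.00 = COGS $4,437.74 + ending $1,288.26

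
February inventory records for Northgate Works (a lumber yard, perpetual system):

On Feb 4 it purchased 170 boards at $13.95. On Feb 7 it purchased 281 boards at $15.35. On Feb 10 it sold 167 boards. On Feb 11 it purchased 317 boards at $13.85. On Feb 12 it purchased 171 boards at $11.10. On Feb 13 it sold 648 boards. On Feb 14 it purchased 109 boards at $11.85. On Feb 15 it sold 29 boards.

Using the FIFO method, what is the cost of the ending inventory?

Ending inventory = $2,346.15

Feb 10, 167 sold [FIFO — oldest first]: 167 @ $13.95 = $2,329.65
Feb 13, 648 sold [FIFO — oldest first]: 3 @ $13.95 + 281 @ $15.35 + 317 @ $13.85 + 47 @ $11.10 = $9,267.35
Feb 15, 29 sold [FIFO — oldest first]: 29 @ $11.10 = $321.90
Total COGS = $2,329.65 + $9,267.35 + $321.90 = $11,918.90
Ending inventory: 95 @ $11.10 + 109 @ $11.85 = $2,346.15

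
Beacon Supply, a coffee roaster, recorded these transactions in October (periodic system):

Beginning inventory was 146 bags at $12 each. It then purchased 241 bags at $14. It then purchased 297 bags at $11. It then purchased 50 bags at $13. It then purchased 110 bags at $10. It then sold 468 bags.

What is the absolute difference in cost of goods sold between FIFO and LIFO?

$846

FIFO COGS: 146 @ $12 + 241 @ $14 + 81 @ $11 = $6,017
LIFO COGS: 110 @ $10 + 50 @ $13 + 297 @ $11 + 11 @ $14 = $5,171
Difference = |$6,017 − $5,171| = $846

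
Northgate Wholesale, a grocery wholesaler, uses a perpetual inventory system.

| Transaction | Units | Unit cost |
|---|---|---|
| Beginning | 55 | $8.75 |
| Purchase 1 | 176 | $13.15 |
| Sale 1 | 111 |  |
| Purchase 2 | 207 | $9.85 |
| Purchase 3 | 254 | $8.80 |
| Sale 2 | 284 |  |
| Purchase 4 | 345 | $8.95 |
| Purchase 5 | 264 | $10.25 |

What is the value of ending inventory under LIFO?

Sale 1 (111) [LIFO — newest first]: 111 @ $13.15 = $1,459.65
Sale 2 (284) [LIFO — newest first]: 254 @ $8.80 + 30 @ $9.85 = $2,530.70
Total COGS = $1,459.65 + $2,530.70 = $3,990.35
Ending inventory: 55 @ $8.75 + 65 @ $13.15 + 177 @ $9.85 + 345 @ $8.95 + 264 @ $10.25 = $8,873.20

Ending inventory = $8,873.20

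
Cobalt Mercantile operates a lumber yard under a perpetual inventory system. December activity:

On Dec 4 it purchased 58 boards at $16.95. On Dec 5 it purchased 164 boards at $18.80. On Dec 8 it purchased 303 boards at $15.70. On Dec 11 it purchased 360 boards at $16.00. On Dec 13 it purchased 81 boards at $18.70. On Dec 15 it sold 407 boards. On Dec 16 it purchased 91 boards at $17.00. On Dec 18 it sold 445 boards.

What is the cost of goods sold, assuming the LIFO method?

Dec 15, 407 sold [LIFO — newest first]: 81 @ $18.70 + 326 @ $16.00 = $6,730.70
Dec 18, 445 sold [LIFO — newest first]: 91 @ $17.00 + 34 @ $16.00 + 303 @ $15.70 + 17 @ $18.80 = $7,167.70
Total COGS = $6,730.70 + $7,167.70 = $13,898.40
Ending inventory: 58 @ $16.95 + 147 @ $18.80 = $3,746.70

COGS = $13,898.40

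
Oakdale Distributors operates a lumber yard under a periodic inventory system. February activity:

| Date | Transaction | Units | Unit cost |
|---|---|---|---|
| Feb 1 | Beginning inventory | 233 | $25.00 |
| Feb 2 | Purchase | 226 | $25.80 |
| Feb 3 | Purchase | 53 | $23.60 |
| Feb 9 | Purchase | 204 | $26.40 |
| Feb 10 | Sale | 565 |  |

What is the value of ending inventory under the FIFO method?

Feb 10, 565 sold [FIFO — oldest first]: 233 @ $25.00 + 226 @ $25.80 + 53 @ $23.60 + 53 @ $26.40 = $14,305.80
Ending inventory: 151 @ $26.40 = $3,986.40
Check: goods available $18,292.20 = COGS $14,305.80 + ending $3,986.40

Ending inventory = $3,986.40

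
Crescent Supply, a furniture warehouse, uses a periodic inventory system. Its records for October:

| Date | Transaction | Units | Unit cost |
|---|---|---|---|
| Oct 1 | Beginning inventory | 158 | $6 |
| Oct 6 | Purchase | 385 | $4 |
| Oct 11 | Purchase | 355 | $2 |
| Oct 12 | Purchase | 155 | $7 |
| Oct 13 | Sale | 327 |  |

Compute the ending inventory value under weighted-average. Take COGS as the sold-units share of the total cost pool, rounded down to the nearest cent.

Ending inventory = $2,952.96

Oct 13, sell 327: 327/1053 × $4,283.00 → $1,330.04
Ending inventory (cost pool remaining) = $2,952.96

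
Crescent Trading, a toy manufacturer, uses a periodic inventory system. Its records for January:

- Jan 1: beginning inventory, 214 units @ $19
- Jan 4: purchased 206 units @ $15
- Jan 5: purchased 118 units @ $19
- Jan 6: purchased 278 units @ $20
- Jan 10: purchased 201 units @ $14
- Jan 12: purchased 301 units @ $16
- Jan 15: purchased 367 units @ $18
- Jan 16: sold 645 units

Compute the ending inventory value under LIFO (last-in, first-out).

Ending inventory = $18,140

Jan 16, 645 sold [LIFO — newest first]: 367 @ $18 + 278 @ $16 = $11,054
Ending inventory: 214 @ $19 + 206 @ $15 + 118 @ $19 + 278 @ $20 + 201 @ $14 + 23 @ $16 = $18,140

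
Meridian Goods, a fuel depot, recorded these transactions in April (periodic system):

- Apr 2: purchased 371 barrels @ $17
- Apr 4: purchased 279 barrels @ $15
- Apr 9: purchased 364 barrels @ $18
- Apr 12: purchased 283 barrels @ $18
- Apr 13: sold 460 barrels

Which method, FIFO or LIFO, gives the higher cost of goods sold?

LIFO

FIFO COGS: 371 @ $17 + 89 @ $15 = $7,642
LIFO COGS: 283 @ $18 + 177 @ $18 = $8,280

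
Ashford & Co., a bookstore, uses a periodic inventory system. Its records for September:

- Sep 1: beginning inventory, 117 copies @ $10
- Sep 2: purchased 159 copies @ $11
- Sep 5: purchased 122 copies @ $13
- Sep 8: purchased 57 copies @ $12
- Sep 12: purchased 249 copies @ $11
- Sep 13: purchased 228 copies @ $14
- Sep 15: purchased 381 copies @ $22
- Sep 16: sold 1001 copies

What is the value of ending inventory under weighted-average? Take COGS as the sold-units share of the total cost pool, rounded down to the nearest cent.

Sep 16, sell 1001: 1001/1313 × $19,502.00 → $14,867.86
Ending inventory (cost pool remaining) = $4,634.14

Ending inventory = $4,634.14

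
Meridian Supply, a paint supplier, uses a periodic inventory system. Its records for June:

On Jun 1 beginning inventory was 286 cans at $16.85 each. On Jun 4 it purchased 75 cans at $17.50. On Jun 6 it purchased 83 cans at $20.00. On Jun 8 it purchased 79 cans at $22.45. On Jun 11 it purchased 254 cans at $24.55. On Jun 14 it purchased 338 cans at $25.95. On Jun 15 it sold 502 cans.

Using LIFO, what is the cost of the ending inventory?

Ending inventory = $11,774.65

Jun 15, 502 sold [LIFO — newest first]: 338 @ $25.95 + 164 @ $24.55 = $12,797.30
Ending inventory: 286 @ $16.85 + 75 @ $17.50 + 83 @ $20.00 + 79 @ $22.45 + 90 @ $24.55 = $11,774.65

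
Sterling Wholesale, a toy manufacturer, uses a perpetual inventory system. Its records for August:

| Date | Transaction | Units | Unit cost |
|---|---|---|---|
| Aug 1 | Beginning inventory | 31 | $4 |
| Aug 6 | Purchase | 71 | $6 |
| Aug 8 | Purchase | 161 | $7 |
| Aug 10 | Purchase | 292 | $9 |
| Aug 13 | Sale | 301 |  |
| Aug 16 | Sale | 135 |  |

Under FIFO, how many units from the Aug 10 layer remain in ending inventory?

Aug 13, 301 sold [FIFO — oldest first]: 31 @ $4 + 71 @ $6 + 161 @ $7 + 38 @ $9 = $2,019
Aug 16, 135 sold [FIFO — oldest first]: 135 @ $9 = $1,215
Total COGS = $2,019 + $1,215 = $3,234
Ending inventory: 119 @ $9 = $1,071
Check: goods available $4,305 = COGS $3,234 + ending $1,071

119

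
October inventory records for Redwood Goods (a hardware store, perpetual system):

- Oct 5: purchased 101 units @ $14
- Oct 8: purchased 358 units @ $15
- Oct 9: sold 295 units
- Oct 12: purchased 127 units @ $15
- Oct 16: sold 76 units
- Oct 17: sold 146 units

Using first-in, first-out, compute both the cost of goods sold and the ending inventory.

COGS = $7,654; ending inventory = $1,035

Oct 9, 295 sold [FIFO — oldest first]: 101 @ $14 + 194 @ $15 = $4,324
Oct 16, 76 sold [FIFO — oldest first]: 76 @ $15 = $1,140
Oct 17, 146 sold [FIFO — oldest first]: 88 @ $15 + 58 @ $15 = $2,190
Total COGS = $4,324 + $1,140 + $2,190 = $7,654
Ending inventory: 69 @ $15 = $1,035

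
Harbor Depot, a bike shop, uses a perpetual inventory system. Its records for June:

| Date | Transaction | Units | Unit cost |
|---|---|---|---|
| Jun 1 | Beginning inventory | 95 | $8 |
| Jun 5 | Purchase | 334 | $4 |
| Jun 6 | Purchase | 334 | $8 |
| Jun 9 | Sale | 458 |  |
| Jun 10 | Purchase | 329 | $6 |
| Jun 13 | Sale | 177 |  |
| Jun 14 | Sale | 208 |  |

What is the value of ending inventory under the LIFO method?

Jun 9, 458 sold [LIFO — newest first]: 334 @ $8 + 124 @ $4 = $3,168
Jun 13, 177 sold [LIFO — newest first]: 177 @ $6 = $1,062
Jun 14, 208 sold [LIFO — newest first]: 152 @ $6 + 56 @ $4 = $1,136
Total COGS = $3,168 + $1,062 + $1,136 = $5,366
Ending inventory: 95 @ $8 + 154 @ $4 = $1,376
Check: goods available $6,742 = COGS $5,366 + ending $1,376

Ending inventory = $1,376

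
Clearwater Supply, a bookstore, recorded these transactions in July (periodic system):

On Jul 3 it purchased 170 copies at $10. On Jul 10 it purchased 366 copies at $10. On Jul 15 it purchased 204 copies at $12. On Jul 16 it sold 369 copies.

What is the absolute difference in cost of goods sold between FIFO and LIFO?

FIFO COGS: 170 @ $10 + 199 @ $10 = $3,690
LIFO COGS: 204 @ $12 + 165 @ $10 = $4,098
Difference = |$3,690 − $4,098| = $408

$408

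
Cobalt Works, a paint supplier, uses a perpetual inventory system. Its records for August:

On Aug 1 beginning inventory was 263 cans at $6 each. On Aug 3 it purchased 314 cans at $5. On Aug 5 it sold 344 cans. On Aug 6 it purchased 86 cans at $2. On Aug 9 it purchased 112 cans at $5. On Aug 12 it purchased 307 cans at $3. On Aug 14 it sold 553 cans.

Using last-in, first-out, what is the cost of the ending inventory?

Aug 5, 344 sold [LIFO — newest first]: 314 @ $5 + 30 @ $6 = $1,750
Aug 14, 553 sold [LIFO — newest first]: 307 @ $3 + 112 @ $5 + 86 @ $2 + 48 @ $6 = $1,941
Total COGS = $1,750 + $1,941 = $3,691
Ending inventory: 185 @ $6 = $1,110

Ending inventory = $1,110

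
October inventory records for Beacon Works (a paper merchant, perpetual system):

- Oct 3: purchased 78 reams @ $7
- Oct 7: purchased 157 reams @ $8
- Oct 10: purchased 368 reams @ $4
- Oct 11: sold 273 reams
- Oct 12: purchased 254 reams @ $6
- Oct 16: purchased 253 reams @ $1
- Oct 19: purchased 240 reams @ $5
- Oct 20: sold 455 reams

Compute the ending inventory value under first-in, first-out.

Ending inventory = $2,227

Oct 11, 273 sold [FIFO — oldest first]: 78 @ $7 + 157 @ $8 + 38 @ $4 = $1,954
Oct 20, 455 sold [FIFO — oldest first]: 330 @ $4 + 125 @ $6 = $2,070
Total COGS = $1,954 + $2,070 = $4,024
Ending inventory: 129 @ $6 + 253 @ $1 + 240 @ $5 = $2,227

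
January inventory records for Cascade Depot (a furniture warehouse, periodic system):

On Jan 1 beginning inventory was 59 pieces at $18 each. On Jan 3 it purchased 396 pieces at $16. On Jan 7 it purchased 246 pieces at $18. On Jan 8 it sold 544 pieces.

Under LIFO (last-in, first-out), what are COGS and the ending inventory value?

Jan 8, 544 sold [LIFO — newest first]: 246 @ $18 + 298 @ $16 = $9,196
Ending inventory: 59 @ $18 + 98 @ $16 = $2,630
Check: goods available $11,826 = COGS $9,196 + ending $2,630

COGS = $9,196; ending inventory = $2,630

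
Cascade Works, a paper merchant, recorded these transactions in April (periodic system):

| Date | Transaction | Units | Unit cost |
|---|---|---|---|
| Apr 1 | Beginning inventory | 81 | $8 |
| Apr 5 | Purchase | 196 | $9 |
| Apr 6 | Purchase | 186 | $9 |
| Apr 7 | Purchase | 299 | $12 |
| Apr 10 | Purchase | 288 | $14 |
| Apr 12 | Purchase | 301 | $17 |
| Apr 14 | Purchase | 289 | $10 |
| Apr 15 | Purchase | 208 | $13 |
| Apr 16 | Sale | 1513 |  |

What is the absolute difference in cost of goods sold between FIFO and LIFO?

FIFO COGS: 81 @ $8 + 196 @ $9 + 186 @ $9 + 299 @ $12 + 288 @ $14 + 301 @ $17 + 162 @ $10 = $18,443
LIFO COGS: 208 @ $13 + 289 @ $10 + 301 @ $17 + 288 @ $14 + 299 @ $12 + 128 @ $9 = $19,483
Difference = |$18,443 − $19,483| = $1,040

$1,040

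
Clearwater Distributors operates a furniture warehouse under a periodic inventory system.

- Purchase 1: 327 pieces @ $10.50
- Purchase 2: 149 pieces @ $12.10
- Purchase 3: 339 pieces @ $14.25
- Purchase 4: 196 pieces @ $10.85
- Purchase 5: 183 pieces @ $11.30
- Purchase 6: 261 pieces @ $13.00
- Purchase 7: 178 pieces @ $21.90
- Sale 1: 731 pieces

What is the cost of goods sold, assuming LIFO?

COGS = $10,541.75

Sale 1 (731) [LIFO — newest first]: 178 @ $21.90 + 261 @ $13.00 + 183 @ $11.30 + 109 @ $10.85 = $10,541.75
Ending inventory: 327 @ $10.50 + 149 @ $12.10 + 339 @ $14.25 + 87 @ $10.85 = $11,011.10
Check: goods available $21,552.85 = COGS $10,541.75 + ending $11,011.10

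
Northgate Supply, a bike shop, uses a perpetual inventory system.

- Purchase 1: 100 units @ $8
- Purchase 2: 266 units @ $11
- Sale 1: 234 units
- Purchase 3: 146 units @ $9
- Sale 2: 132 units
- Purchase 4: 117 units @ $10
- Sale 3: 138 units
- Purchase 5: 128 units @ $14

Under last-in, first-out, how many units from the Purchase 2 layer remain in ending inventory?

25

Sale 1 (234) [LIFO — newest first]: 234 @ $11 = $2,574
Sale 2 (132) [LIFO — newest first]: 132 @ $9 = $1,188
Sale 3 (138) [LIFO — newest first]: 117 @ $10 + 14 @ $9 + 7 @ $11 = $1,373
Total COGS = $2,574 + $1,188 + $1,373 = $5,135
Ending inventory: 100 @ $8 + 25 @ $11 + 128 @ $14 = $2,867
Check: goods available $8,002 = COGS $5,135 + ending $2,867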